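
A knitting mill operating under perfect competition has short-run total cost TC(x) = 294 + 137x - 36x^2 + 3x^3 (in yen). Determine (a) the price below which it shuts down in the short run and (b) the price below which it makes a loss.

Shutdown price = min AVC. AVC = 137 - 36x + 3x^2, with vertex at x = 6 and minimum ¥29.
ATC = 294/x + 137 - 36x + 3x^2. Setting dATC/dx = −294/x^2 − 36 + 6x = 0 gives x = 7 (since 6·7^3 − 36·7^2 = 294).
min ATC = 294/7 + 137 − 36·7 + 3·7^2 = ¥74. That is the break-even price.
For ¥29 ≤ P < ¥74 the firm produces at a loss; below ¥29 it shuts down.

Shutdown price = ¥29; break-even price = ¥74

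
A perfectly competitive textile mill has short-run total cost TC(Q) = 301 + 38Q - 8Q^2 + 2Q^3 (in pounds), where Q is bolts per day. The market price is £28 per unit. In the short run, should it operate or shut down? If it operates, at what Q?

Shut down

From TC, MC = TC'(Q) = 38 - 16Q + 6Q^2 and AVC = VC/Q = 38 - 8Q + 2Q^2.
AVC hits its minimum where MC = AVC, at Q = 2, giving min AVC = 38 - 8·2 + 2·2^2 = £30.
With P < min AVC (£28 < £30), every unit sold adds to the loss.
Shutting down limits the loss to fixed cost, £301.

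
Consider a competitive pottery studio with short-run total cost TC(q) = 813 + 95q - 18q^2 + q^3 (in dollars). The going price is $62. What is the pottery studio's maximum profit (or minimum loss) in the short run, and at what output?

AVC = 95 - 18q + q^2 has its minimum $14 at q = 9; price $62 clears that bar, so the firm operates.
With MC = 95 - 36q + 3q^2, P = MC on the upward-sloping part at q* = 11.
TR = 62·11 = 682. TC = 813 + 198 = 1011. Profit = 682 − 1011 = -$329.
By producing, the firm covers all variable cost plus $484 of fixed cost; shutting down would lose the full $813.

Profit = -$329 at q = 11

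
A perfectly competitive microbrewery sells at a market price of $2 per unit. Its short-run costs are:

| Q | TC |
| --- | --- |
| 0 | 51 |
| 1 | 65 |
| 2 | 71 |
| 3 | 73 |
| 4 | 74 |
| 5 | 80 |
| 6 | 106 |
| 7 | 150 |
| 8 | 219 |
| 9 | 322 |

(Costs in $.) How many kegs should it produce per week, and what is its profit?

Tabulate TR − TC: Q=0: -51; Q=1: -63; Q=2: -67; Q=3: -67; Q=4: -66; Q=5: -70; Q=6: -94; Q=7: -136; Q=8: -203; Q=9: -304.
Profit is highest at Q = 0. Equivalently, the lowest AVC in the table is 23/4 ≈ $5.75 at Q = 4, and P = $2 falls below it — price never covers variable cost, so the firm shuts down and loses only its fixed cost.

Q = 0 (shut down); profit = -$51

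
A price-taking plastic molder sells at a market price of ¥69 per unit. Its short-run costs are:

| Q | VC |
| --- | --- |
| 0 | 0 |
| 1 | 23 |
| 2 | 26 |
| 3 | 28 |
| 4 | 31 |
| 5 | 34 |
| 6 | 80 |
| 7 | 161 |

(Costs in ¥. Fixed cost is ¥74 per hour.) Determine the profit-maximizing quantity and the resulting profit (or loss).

Q = 6; profit = ¥260

Profit at each row (π = 69Q − TC): Q=0: -74; Q=1: -28; Q=2: 38; Q=3: 105; Q=4: 171; Q=5: 237; Q=6: 260; Q=7: 248.
Profit is maximized at Q = 6. AVC there is 80/6 = ¥13.33 ≤ P, so producing beats shutting down (which would give -¥74).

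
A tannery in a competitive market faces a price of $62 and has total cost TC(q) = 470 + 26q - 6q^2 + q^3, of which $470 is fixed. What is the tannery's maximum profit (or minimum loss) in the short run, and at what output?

AVC = 26 - 6q + q^2 has its minimum $17 at q = 3; price $62 clears that bar, so the firm operates.
MC = 26 - 12q + 3q^2. Setting P = MC and taking the root on the rising branch gives q* = 6.
TR = 62·6 = 372. TC = 470 + 156 = 626. Profit = 372 − 626 = -$254.
Shutting down would mean losing the fixed cost of $470, so operating at a loss of $254 is better by $216.

Profit = -$254 at q = 6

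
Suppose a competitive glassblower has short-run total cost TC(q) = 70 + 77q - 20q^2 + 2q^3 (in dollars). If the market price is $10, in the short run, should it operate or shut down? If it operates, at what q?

Variable cost is VC = 77q - 20q^2 + 2q^3, so AVC = VC/q = 77 - 20q + 2q^2 and MC = dTC/dq = 77 - 40q + 6q^2.
AVC is minimized where dAVC/dq = -20 + 4q = 0, at q = 5; min AVC = 77 - 20·5 + 2·5^2 = $27.
With P < min AVC ($10 < $27), every unit sold adds to the loss.
Shutting down limits the loss to fixed cost, $70.

Shut down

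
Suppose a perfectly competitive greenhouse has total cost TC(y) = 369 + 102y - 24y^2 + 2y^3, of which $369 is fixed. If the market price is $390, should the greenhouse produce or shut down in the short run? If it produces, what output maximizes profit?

Produce at y = 12

Strip out fixed cost: VC = 102y - 24y^2 + 2y^3. Then AVC = 102 - 24y + 2y^2 and MC = 102 - 48y + 6y^2.
AVC is minimized where dAVC/dy = -24 + 4y = 0, at y = 6; min AVC = 102 - 24·6 + 2·6^2 = $30.
Because $390 ≥ $30, revenue can cover variable cost; the firm operates.
P = MC gives -288 - 48y + 6y^2 = 0, with roots -4 and 12. Take the larger (rising MC): y* = 12.
Check: AVC at y = 12 is $102 ≤ P, so revenue covers variable cost.
Profit = P·y − TC = 390·12 − 1593 = $3087.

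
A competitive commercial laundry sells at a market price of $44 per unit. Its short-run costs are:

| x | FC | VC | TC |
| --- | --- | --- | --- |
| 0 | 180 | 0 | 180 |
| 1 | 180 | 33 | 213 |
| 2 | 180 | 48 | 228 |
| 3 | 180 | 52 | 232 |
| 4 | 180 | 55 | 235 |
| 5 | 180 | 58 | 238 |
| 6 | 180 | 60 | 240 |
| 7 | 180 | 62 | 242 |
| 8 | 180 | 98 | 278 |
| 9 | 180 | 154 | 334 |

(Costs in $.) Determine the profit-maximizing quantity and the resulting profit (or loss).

Tabulate TR − TC: x=0: -180; x=1: -169; x=2: -140; x=3: -100; x=4: -59; x=5: -18; x=6: 24; x=7: 66; x=8: 74; x=9: 62.
Profit is maximized at x = 8. AVC there is 98/8 = $12.25 ≤ P, so producing beats shutting down (which would give -$180).

x = 8; profit = $74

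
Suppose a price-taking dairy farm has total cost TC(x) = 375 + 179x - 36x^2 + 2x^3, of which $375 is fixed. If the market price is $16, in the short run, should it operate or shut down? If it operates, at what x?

Variable cost is VC = 179x - 36x^2 + 2x^3, so AVC = VC/x = 179 - 36x + 2x^2 and MC = dTC/dx = 179 - 72x + 6x^2.
AVC is minimized where dAVC/dx = -36 + 4x = 0, at x = 9; min AVC = 179 - 36·9 + 2·9^2 = $17.
Since P = $16 < min AVC = $17, price fails to cover variable cost at any output.
Best response: produce nothing and absorb the $375 fixed cost.

Shut down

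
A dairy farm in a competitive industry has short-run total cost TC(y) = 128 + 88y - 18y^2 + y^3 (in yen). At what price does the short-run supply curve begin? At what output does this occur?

¥7 per unit, at y = 9

The shutdown price is the minimum of AVC. VC = 88y - 18y^2 + y^3, so AVC = 88 - 18y + y^2.
At the minimum of AVC, MC = AVC. MC = 88 - 36y + 3y^2; setting MC = AVC gives 2y^2 - 18y = 0, so y = 9. min AVC = 7.
The firm shuts down for any P below ¥7.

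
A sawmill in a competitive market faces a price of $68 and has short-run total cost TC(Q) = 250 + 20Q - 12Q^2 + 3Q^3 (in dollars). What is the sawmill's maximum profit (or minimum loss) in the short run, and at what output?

AVC = 20 - 12Q + 3Q^2 has its minimum $8 at Q = 2; price $68 clears that bar, so the firm operates.
With MC = 20 - 24Q + 9Q^2, P = MC on the upward-sloping part at Q* = 4.
TR = 68·4 = 272. TC = 250 + 80 = 330. Profit = 272 − 330 = -$58.
Shutting down would mean losing the fixed cost of $250, so operating at a loss of $58 is better by $192.

Profit = -$58 at Q = 4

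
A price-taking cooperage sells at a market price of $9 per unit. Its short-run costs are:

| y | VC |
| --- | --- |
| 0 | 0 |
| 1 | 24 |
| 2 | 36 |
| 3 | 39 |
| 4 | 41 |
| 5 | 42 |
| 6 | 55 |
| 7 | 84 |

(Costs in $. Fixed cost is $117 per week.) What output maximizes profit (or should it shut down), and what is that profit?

y = 5; profit = -$114

Tabulate TR − TC: y=0: -117; y=1: -132; y=2: -135; y=3: -129; y=4: -122; y=5: -114; y=6: -118; y=7: -138.
Profit is maximized at y = 5. AVC there is 42/5 = $8.40 ≤ P, so producing beats shutting down (which would give -$117).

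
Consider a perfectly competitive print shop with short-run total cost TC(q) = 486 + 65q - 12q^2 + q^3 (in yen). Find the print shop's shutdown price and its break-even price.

AVC = 65 - 12q + q^2; minimized at q = 6, giving min AVC = ¥29. That is the shutdown price.
ATC = 486/q + 65 - 12q + q^2. Setting dATC/dq = −486/q^2 − 12 + 2q = 0 gives q = 9 (since 2·9^3 − 12·9^2 = 486).
min ATC = 486/9 + 65 − 12·9 + 9^2 = ¥92. That is the break-even price.
For ¥29 ≤ P < ¥92 the firm produces at a loss; below ¥29 it shuts down.

Shutdown price = ¥29; break-even price = ¥92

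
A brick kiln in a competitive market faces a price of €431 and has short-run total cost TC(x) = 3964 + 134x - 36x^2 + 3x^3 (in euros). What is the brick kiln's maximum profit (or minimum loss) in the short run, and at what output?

Profit = -€334 at x = 11

AVC = 134 - 36x + 3x^2 has its minimum €26 at x = 6; price €431 clears that bar, so the firm operates.
MC = 134 - 72x + 9x^2. Setting P = MC and taking the root on the rising branch gives x* = 11.
TR = 431·11 = 4741. TC = 3964 + 1111 = 5075. Profit = 4741 − 5075 = -€334.
Shutting down would mean losing the fixed cost of €3964, so operating at a loss of €334 is better by €3630.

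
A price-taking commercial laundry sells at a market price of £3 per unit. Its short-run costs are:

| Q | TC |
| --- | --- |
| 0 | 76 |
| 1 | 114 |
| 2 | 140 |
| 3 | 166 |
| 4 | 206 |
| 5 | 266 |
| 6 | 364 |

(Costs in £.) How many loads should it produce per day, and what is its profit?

Tabulate TR − TC: Q=0: -76; Q=1: -111; Q=2: -134; Q=3: -157; Q=4: -194; Q=5: -251; Q=6: -346.
Profit is highest at Q = 0. Equivalently, the lowest AVC in the table is 90/3 ≈ £30 at Q = 3, and P = £3 falls below it — price never covers variable cost, so the firm shuts down and loses only its fixed cost.

Q = 0 (shut down); profit = -£76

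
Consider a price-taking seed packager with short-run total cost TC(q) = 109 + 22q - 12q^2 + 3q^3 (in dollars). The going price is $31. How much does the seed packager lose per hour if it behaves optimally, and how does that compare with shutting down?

AVC = 22 - 12q + 3q^2; min AVC = $10 at q = 2. Since P = $31 ≥ min AVC, the firm produces.
With MC = 22 - 24q + 9q^2, P = MC on the upward-sloping part at q* = 3.
TR = 31·3 = 93. TC = 109 + 39 = 148. Profit = 93 − 148 = -$55.
That loss of $55 beats the $109 the firm would lose by shutting down; producing recovers $54 of fixed cost.

Profit = -$55 at q = 3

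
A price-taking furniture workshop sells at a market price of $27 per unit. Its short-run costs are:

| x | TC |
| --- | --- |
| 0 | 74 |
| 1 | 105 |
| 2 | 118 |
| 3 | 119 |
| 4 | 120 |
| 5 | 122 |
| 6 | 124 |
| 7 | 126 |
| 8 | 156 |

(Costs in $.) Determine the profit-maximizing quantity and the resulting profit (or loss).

Profit at each row (π = 27x − TC): x=0: -74; x=1: -78; x=2: -64; x=3: -38; x=4: -12; x=5: 13; x=6: 38; x=7: 63; x=8: 60.
Profit is maximized at x = 7. AVC there is 52/7 = $7.43 ≤ P, so producing beats shutting down (which would give -$74).

x = 7; profit = $63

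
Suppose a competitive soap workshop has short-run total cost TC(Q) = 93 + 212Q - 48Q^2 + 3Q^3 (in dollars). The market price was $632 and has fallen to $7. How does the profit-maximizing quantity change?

Output falls from 14 to 0 (the firm shuts down)

MC = 212 - 96Q + 9Q^2; the shutdown threshold is min AVC = $20 (at Q = 8).
With P = $632 above the shutdown price, P = MC gives Q = 14.
At P = $7 < min AVC = $20, price no longer covers variable cost at any output, so the firm shuts down: Q = 0.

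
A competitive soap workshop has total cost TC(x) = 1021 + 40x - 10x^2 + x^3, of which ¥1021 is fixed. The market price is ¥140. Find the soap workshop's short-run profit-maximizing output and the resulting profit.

AVC = 40 - 10x + x^2; min AVC = ¥15 at x = 5. Since P = ¥140 ≥ min AVC, the firm produces.
With MC = 40 - 20x + 3x^2, P = MC on the upward-sloping part at x* = 10.
TR = 140·10 = 1400. TC = 1021 + 400 = 1421. Profit = 1400 − 1421 = -¥21.
By producing, the firm covers all variable cost plus ¥1000 of fixed cost; shutting down would lose the full ¥1021.

Profit = -¥21 at x = 10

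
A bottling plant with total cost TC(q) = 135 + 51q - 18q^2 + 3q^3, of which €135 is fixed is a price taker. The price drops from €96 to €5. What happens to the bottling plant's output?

Output falls from 5 to 0 (the firm shuts down)

AVC = 51 - 18q + 3q^2, minimized at q = 3 where min AVC = €24. MC = 51 - 36q + 9q^2.
With P = €96 above the shutdown price, P = MC gives q = 5.
At P = €5 < min AVC = €24, price no longer covers variable cost at any output, so the firm shuts down: q = 0.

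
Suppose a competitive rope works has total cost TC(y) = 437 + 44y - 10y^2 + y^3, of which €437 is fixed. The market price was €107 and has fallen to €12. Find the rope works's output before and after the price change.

AVC = 44 - 10y + y^2, minimized at y = 5 where min AVC = €19. MC = 44 - 20y + 3y^2.
With P = €107 above the shutdown price, P = MC gives y = 9.
At P = €12 < min AVC = €19, price no longer covers variable cost at any output, so the firm shuts down: y = 0.

Output falls from 9 to 0 (the firm shuts down)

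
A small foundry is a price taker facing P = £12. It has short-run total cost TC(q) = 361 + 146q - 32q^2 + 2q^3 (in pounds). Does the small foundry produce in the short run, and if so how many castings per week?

Shut down

Strip out fixed cost: VC = 146q - 32q^2 + 2q^3. Then AVC = 146 - 32q + 2q^2 and MC = 146 - 64q + 6q^2.
AVC is minimized where dAVC/dq = -32 + 4q = 0, at q = 8; min AVC = 146 - 32·8 + 2·8^2 = £18.
With P < min AVC (£12 < £18), every unit sold adds to the loss.
Shutting down limits the loss to fixed cost, £361.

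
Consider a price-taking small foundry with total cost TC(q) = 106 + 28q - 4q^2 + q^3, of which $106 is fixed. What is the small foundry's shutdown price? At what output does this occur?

$24 per unit, at q = 2

Short-run supply begins at min AVC. From VC = 28q - 4q^2 + q^3, AVC = 28 - 4q + q^2.
dAVC/dq = -4 + 2q = 0 gives q = 2. min AVC = 28 - 4·2 + 2^2 = 24.
So the shutdown price is $24.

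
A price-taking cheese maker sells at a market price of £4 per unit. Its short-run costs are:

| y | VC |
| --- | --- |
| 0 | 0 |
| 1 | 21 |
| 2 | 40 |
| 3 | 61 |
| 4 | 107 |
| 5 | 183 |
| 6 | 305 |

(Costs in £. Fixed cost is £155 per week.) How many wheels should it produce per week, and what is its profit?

Profit at each row (π = 4y − TC): y=0: -155; y=1: -172; y=2: -187; y=3: -204; y=4: -246; y=5: -318; y=6: -436.
Profit is highest at y = 0. Equivalently, the lowest AVC in the table is 40/2 ≈ £20 at y = 2, and P = £4 falls below it — price never covers variable cost, so the firm shuts down and loses only its fixed cost.

y = 0 (shut down); profit = -£155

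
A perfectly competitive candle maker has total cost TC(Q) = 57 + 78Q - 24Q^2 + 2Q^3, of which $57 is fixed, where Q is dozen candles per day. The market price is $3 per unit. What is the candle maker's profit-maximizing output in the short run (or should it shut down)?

Strip out fixed cost: VC = 78Q - 24Q^2 + 2Q^3. Then AVC = 78 - 24Q + 2Q^2 and MC = 78 - 48Q + 6Q^2.
AVC hits its minimum where MC = AVC, at Q = 6, giving min AVC = 78 - 24·6 + 2·6^2 = $6.
Since P = $3 < min AVC = $6, price fails to cover variable cost at any output.
Best response: produce nothing and absorb the $57 fixed cost.

Shut down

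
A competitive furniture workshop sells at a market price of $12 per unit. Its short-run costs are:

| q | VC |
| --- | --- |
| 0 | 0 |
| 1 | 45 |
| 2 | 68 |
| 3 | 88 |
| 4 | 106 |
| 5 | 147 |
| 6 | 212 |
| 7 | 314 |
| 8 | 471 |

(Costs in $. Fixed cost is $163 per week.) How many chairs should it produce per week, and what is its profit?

Compute π = P·q − TC at each output: q=0: -163; q=1: -196; q=2: -207; q=3: -215; q=4: -221; q=5: -250; q=6: -303; q=7: -393; q=8: -538.
Profit is highest at q = 0. Equivalently, the lowest AVC in the table is 106/4 ≈ $26.50 at q = 4, and P = $12 falls below it — price never covers variable cost, so the firm shuts down and loses only its fixed cost.

q = 0 (shut down); profit = -$163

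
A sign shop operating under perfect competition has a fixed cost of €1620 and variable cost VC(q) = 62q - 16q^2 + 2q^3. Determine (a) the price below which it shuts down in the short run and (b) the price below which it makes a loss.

Shutdown price = €30; break-even price = €260

AVC = 62 - 16q + 2q^2; minimized at q = 4, giving min AVC = €30. That is the shutdown price.
ATC = 1620/q + 62 - 16q + 2q^2. Setting dATC/dq = −1620/q^2 − 16 + 4q = 0 gives q = 9 (since 4·9^3 − 16·9^2 = 1620).
min ATC = 1620/9 + 62 − 16·9 + 2·9^2 = €260. That is the break-even price.
Between these two prices the firm operates at a loss; above €260 it earns a profit.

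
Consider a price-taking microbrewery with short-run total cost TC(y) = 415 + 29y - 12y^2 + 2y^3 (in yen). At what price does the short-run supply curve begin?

¥11 per unit

The shutdown price is the minimum of AVC. VC = 29y - 12y^2 + 2y^3, so AVC = 29 - 12y + 2y^2.
dAVC/dy = -12 + 4y = 0 gives y = 3. min AVC = 29 - 12·3 + 2·3^2 = 11.
The firm shuts down for any P below ¥11.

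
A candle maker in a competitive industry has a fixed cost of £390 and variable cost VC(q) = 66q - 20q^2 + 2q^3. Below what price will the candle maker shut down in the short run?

£16 per unit

Short-run supply begins at min AVC. From VC = 66q - 20q^2 + 2q^3, AVC = 66 - 20q + 2q^2.
dAVC/dq = -20 + 4q = 0 gives q = 5. min AVC = 66 - 20·5 + 2·5^2 = 16.
The firm shuts down for any P below £16.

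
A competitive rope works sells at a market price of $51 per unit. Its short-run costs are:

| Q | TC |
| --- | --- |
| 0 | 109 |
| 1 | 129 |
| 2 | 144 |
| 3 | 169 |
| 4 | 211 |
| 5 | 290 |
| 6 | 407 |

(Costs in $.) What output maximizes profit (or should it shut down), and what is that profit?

Profit at each row (π = 51Q − TC): Q=0: -109; Q=1: -78; Q=2: -42; Q=3: -16; Q=4: -7; Q=5: -35; Q=6: -101.
Profit is maximized at Q = 4. AVC there is 102/4 = $25.50 ≤ P, so producing beats shutting down (which would give -$109).

Q = 4; profit = -$7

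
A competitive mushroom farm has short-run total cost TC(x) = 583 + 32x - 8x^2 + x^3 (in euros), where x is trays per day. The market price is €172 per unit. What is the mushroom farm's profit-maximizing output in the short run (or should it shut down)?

Produce at x = 10

Variable cost is VC = 32x - 8x^2 + x^3, so AVC = VC/x = 32 - 8x + x^2 and MC = dTC/dx = 32 - 16x + 3x^2.
The AVC parabola has its vertex at x = 8/2 = 4, where AVC = 32 - 8·4 + 4^2 = €16.
Since P = €172 ≥ min AVC = €16, price covers variable cost and the firm should produce.
P = MC gives -140 - 16x + 3x^2 = 0, with roots -14/3 and 10. Take the larger (rising MC): x* = 10.
Check: AVC at x = 10 is €52 ≤ P, so revenue covers variable cost.
Profit = P·x − TC = 172·10 − 1103 = €617.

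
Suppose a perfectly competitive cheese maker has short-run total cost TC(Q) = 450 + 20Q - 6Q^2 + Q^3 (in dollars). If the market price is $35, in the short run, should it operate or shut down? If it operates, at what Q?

Strip out fixed cost: VC = 20Q - 6Q^2 + Q^3. Then AVC = 20 - 6Q + Q^2 and MC = 20 - 12Q + 3Q^2.
The AVC parabola has its vertex at Q = 6/2 = 3, where AVC = 20 - 6·3 + 3^2 = $11.
Because $35 ≥ $11, revenue can cover variable cost; the firm operates.
Solving P = MC: -15 - 12Q + 3Q^2 = 0 ⇒ Q = -1 or 5. On the upward-sloping branch, Q* = 5.
Check: AVC at Q = 5 is $15 ≤ P, so revenue covers variable cost.
Profit = P·Q − TC = 35·5 − 525 = -$350, a loss, but smaller than the $450 fixed cost the firm would lose by shutting down.

Produce at Q = 5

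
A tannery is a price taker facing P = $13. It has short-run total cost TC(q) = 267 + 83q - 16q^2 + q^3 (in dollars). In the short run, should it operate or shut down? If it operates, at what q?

Shut down

Variable cost is VC = 83q - 16q^2 + q^3, so AVC = VC/q = 83 - 16q + q^2 and MC = dTC/dq = 83 - 32q + 3q^2.
The AVC parabola has its vertex at q = 16/2 = 8, where AVC = 83 - 16·8 + 8^2 = $19.
With P < min AVC ($13 < $19), every unit sold adds to the loss.
The firm minimizes its loss by shutting down and losing only its fixed cost of $267.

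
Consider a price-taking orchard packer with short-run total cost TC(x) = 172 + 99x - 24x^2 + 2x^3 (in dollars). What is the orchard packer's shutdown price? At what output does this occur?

The shutdown price is the minimum of AVC. VC = 99x - 24x^2 + 2x^3, so AVC = 99 - 24x + 2x^2.
At the minimum of AVC, MC = AVC. MC = 99 - 48x + 6x^2; setting MC = AVC gives 4x^2 - 24x = 0, so x = 6. min AVC = 27.
For P < $27 the firm produces nothing.

$27 per unit, at x = 6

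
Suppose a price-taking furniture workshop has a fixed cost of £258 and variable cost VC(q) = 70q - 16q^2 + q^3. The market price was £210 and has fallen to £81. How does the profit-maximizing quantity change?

Output falls from 14 to 11

AVC = 70 - 16q + q^2, minimized at q = 8 where min AVC = £6. MC = 70 - 32q + 3q^2.
With P = £210 above the shutdown price, P = MC gives q = 14.
At P = £81 ≥ min AVC, set P = MC: q = 11. The firm stays open but cuts output.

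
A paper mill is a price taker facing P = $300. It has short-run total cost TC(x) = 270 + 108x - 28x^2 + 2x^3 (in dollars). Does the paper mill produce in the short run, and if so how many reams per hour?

Produce at x = 12

Strip out fixed cost: VC = 108x - 28x^2 + 2x^3. Then AVC = 108 - 28x + 2x^2 and MC = 108 - 56x + 6x^2.
AVC hits its minimum where MC = AVC, at x = 7, giving min AVC = 108 - 28·7 + 2·7^2 = $10.
Because $300 ≥ $10, revenue can cover variable cost; the firm operates.
P = MC gives -192 - 56x + 6x^2 = 0, with roots -8/3 and 12. Take the larger (rising MC): x* = 12.
Check: AVC at x = 12 is $60 ≤ P, so revenue covers variable cost.
Profit = P·x − TC = 300·12 − 990 = $2610.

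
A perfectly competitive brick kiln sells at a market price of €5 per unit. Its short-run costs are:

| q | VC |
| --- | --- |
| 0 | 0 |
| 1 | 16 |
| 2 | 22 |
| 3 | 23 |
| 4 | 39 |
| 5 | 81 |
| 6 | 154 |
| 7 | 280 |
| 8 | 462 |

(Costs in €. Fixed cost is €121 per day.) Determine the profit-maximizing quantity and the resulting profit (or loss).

q = 0 (shut down); profit = -€121

Compute π = P·q − TC at each output: q=0: -121; q=1: -132; q=2: -133; q=3: -129; q=4: -140; q=5: -177; q=6: -245; q=7: -366; q=8: -543.
Profit is highest at q = 0. Equivalently, the lowest AVC in the table is 23/3 ≈ €7.67 at q = 3, and P = €5 falls below it — price never covers variable cost, so the firm shuts down and loses only its fixed cost.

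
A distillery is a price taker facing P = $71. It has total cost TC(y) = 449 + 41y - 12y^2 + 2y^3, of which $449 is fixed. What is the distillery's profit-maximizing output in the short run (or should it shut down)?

Produce at y = 5

From TC, MC = TC'(y) = 41 - 24y + 6y^2 and AVC = VC/y = 41 - 12y + 2y^2.
AVC is minimized where dAVC/dy = -12 + 4y = 0, at y = 3; min AVC = 41 - 12·3 + 2·3^2 = $23.
P = $71 exceeds min AVC = $23, so the firm stays open.
Solving P = MC: -30 - 24y + 6y^2 = 0 ⇒ y = -1 or 5. On the upward-sloping branch, y* = 5.
Check: AVC at y = 5 is $31 ≤ P, so revenue covers variable cost.
Profit = P·y − TC = 71·5 − 604 = -$249, a loss, but smaller than the $449 fixed cost the firm would lose by shutting down.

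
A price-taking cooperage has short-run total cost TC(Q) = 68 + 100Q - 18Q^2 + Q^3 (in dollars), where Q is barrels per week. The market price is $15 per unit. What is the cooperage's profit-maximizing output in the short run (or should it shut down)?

Strip out fixed cost: VC = 100Q - 18Q^2 + Q^3. Then AVC = 100 - 18Q + Q^2 and MC = 100 - 36Q + 3Q^2.
AVC is minimized where dAVC/dQ = -18 + 2Q = 0, at Q = 9; min AVC = 100 - 18·9 + 9^2 = $19.
With P < min AVC ($15 < $19), every unit sold adds to the loss.
Shutting down limits the loss to fixed cost, $68.

Shut down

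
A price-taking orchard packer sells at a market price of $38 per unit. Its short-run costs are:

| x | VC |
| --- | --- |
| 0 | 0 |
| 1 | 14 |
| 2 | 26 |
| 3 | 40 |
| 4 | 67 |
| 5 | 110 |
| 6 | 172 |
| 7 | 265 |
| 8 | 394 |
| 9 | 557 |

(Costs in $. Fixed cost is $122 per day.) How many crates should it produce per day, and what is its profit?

Tabulate TR − TC: x=0: -122; x=1: -98; x=2: -72; x=3: -48; x=4: -37; x=5: -42; x=6: -66; x=7: -121; x=8: -212; x=9: -337.
Profit is maximized at x = 4. AVC there is 67/4 = $16.75 ≤ P, so producing beats shutting down (which would give -$122).

x = 4; profit = -$37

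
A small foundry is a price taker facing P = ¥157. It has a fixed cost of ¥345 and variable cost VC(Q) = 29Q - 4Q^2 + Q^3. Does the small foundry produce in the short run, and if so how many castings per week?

Produce at Q = 8

Strip out fixed cost: VC = 29Q - 4Q^2 + Q^3. Then AVC = 29 - 4Q + Q^2 and MC = 29 - 8Q + 3Q^2.
AVC is minimized where dAVC/dQ = -4 + 2Q = 0, at Q = 2; min AVC = 29 - 4·2 + 2^2 = ¥25.
Since P = ¥157 ≥ min AVC = ¥25, price covers variable cost and the firm should produce.
Set P = MC: 157 = 29 - 8Q + 3Q^2 → -128 - 8Q + 3Q^2 = 0. The roots are Q = -16/3 and Q = 8; the profit-maximizing output is on the rising part of MC, so Q* = 8.
Check: AVC at Q = 8 is ¥61 ≤ P, so revenue covers variable cost.
Profit = P·Q − TC = 157·8 − 833 = ¥423.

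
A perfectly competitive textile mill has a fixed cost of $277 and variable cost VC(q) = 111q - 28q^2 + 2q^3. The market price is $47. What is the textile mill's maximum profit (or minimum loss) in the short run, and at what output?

AVC = 111 - 28q + 2q^2; min AVC = $13 at q = 7. Since P = $47 ≥ min AVC, the firm produces.
With MC = 111 - 56q + 6q^2, P = MC on the upward-sloping part at q* = 8.
TR = 47·8 = 376. TC = 277 + 120 = 397. Profit = 376 − 397 = -$21.
By producing, the firm covers all variable cost plus $256 of fixed cost; shutting down would lose the full $277.

Profit = -$21 at q = 8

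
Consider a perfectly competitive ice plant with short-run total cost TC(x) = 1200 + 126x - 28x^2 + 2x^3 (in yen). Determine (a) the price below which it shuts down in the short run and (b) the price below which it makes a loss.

Shutdown price = ¥28; break-even price = ¥166

AVC = 126 - 28x + 2x^2; minimized at x = 7, giving min AVC = ¥28. That is the shutdown price.
ATC = 1200/x + 126 - 28x + 2x^2. Setting dATC/dx = −1200/x^2 − 28 + 4x = 0 gives x = 10 (since 4·10^3 − 28·10^2 = 1200).
min ATC = 1200/10 + 126 − 28·10 + 2·10^2 = ¥166. That is the break-even price.
For ¥28 ≤ P < ¥166 the firm produces at a loss; below ¥28 it shuts down.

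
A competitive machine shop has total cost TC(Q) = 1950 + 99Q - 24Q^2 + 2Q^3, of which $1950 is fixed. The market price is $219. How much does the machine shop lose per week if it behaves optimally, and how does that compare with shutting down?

AVC = 99 - 24Q + 2Q^2 has its minimum $27 at Q = 6; price $219 clears that bar, so the firm operates.
MC = 99 - 48Q + 6Q^2. Setting P = MC and taking the root on the rising branch gives Q* = 10.
TR = 219·10 = 2190. TC = 1950 + 590 = 2540. Profit = 2190 − 2540 = -$350.
That loss of $350 beats the $1950 the firm would lose by shutting down; producing recovers $1600 of fixed cost.

Profit = -$350 at Q = 10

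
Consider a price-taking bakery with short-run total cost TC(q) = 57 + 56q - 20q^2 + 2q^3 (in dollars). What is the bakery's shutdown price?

The shutdown price is the minimum of AVC. VC = 56q - 20q^2 + 2q^3, so AVC = 56 - 20q + 2q^2.
dAVC/dq = -20 + 4q = 0 gives q = 5. min AVC = 56 - 20·5 + 2·5^2 = 6.
For P < $6 the firm produces nothing.

$6 per unit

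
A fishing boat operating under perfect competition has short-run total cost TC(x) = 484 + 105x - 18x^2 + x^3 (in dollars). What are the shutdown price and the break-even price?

Shutdown price = $24; break-even price = $72

AVC = 105 - 18x + x^2; minimized at x = 9, giving min AVC = $24. That is the shutdown price.
ATC = 484/x + 105 - 18x + x^2. Setting dATC/dx = −484/x^2 − 18 + 2x = 0 gives x = 11 (since 2·11^3 − 18·11^2 = 484).
min ATC = 484/11 + 105 − 18·11 + 11^2 = $72. That is the break-even price.
For $24 ≤ P < $72 the firm produces at a loss; below $24 it shuts down.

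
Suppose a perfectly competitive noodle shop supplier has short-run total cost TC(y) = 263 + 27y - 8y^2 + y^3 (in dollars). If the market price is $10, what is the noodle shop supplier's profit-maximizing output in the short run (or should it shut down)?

Variable cost is VC = 27y - 8y^2 + y^3, so AVC = VC/y = 27 - 8y + y^2 and MC = dTC/dy = 27 - 16y + 3y^2.
AVC is minimized where dAVC/dy = -8 + 2y = 0, at y = 4; min AVC = 27 - 8·4 + 4^2 = $11.
With P < min AVC ($10 < $11), every unit sold adds to the loss.
The firm minimizes its loss by shutting down and losing only its fixed cost of $263.

Shut down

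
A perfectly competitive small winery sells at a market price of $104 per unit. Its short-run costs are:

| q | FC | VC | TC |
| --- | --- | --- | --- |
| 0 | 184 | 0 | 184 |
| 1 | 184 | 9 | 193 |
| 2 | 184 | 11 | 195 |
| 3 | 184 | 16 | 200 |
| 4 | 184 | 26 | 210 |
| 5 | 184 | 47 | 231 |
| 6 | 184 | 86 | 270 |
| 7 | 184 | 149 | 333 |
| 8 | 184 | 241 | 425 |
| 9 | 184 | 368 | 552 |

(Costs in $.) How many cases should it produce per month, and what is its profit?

Profit at each row (π = 104q − TC): q=0: -184; q=1: -89; q=2: 13; q=3: 112; q=4: 206; q=5: 289; q=6: 354; q=7: 395; q=8: 407; q=9: 384.
Profit is maximized at q = 8. AVC there is 241/8 = $30.12 ≤ P, so producing beats shutting down (which would give -$184).

q = 8; profit = $407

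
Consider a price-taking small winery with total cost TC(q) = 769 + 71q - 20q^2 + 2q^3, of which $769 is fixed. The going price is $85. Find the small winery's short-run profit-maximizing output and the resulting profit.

AVC = 71 - 20q + 2q^2; min AVC = $21 at q = 5. Since P = $85 ≥ min AVC, the firm produces.
With MC = 71 - 40q + 6q^2, P = MC on the upward-sloping part at q* = 7.
TR = 85·7 = 595. TC = 769 + 203 = 972. Profit = 595 − 972 = -$377.
By producing, the firm covers all variable cost plus $392 of fixed cost; shutting down would lose the full $769.

Profit = -$377 at q = 7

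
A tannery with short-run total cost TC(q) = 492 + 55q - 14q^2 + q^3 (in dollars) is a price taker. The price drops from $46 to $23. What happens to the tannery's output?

Output falls from 9 to 8

AVC = 55 - 14q + q^2, minimized at q = 7 where min AVC = $6. MC = 55 - 28q + 3q^2.
At P = $46 ≥ min AVC, set P = MC on the rising branch: q = 9.
At P = $23 ≥ min AVC, set P = MC: q = 8. The firm stays open but cuts output.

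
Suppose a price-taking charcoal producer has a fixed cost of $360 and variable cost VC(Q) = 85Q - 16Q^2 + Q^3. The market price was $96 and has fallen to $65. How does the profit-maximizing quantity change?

Output falls from 11 to 10

MC = 85 - 32Q + 3Q^2; the shutdown threshold is min AVC = $21 (at Q = 8).
At P = $96 ≥ min AVC, set P = MC on the rising branch: Q = 11.
At P = $65 ≥ min AVC, set P = MC: Q = 10. The firm stays open but cuts output.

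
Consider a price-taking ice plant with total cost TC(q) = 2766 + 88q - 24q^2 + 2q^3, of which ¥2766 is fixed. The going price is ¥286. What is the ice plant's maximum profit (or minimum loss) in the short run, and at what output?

AVC = 88 - 24q + 2q^2 has its minimum ¥16 at q = 6; price ¥286 clears that bar, so the firm operates.
With MC = 88 - 48q + 6q^2, P = MC on the upward-sloping part at q* = 11.
TR = 286·11 = 3146. TC = 2766 + 726 = 3492. Profit = 3146 − 3492 = -¥346.
Shutting down would mean losing the fixed cost of ¥2766, so operating at a loss of ¥346 is better by ¥2420.

Profit = -¥346 at q = 11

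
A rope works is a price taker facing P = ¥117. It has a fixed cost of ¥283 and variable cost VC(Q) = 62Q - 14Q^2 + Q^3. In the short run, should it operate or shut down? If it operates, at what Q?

Strip out fixed cost: VC = 62Q - 14Q^2 + Q^3. Then AVC = 62 - 14Q + Q^2 and MC = 62 - 28Q + 3Q^2.
AVC is minimized where dAVC/dQ = -14 + 2Q = 0, at Q = 7; min AVC = 62 - 14·7 + 7^2 = ¥13.
P = ¥117 exceeds min AVC = ¥13, so the firm stays open.
P = MC gives -55 - 28Q + 3Q^2 = 0, with roots -5/3 and 11. Take the larger (rising MC): Q* = 11.
Check: AVC at Q = 11 is ¥29 ≤ P, so revenue covers variable cost.
Profit = P·Q − TC = 117·11 − 602 = ¥685.

Produce at Q = 11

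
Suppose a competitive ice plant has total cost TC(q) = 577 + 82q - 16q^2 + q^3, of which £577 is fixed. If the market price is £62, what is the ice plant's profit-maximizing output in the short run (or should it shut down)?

Strip out fixed cost: VC = 82q - 16q^2 + q^3. Then AVC = 82 - 16q + q^2 and MC = 82 - 32q + 3q^2.
The AVC parabola has its vertex at q = 16/2 = 8, where AVC = 82 - 16·8 + 8^2 = £18.
Since P = £62 ≥ min AVC = £18, price covers variable cost and the firm should produce.
P = MC gives 20 - 32q + 3q^2 = 0, with roots 2/3 and 10. Take the larger (rising MC): q* = 10.
Check: AVC at q = 10 is £22 ≤ P, so revenue covers variable cost.
Profit = P·q − TC = 62·10 − 797 = -£177, a loss, but smaller than the £577 fixed cost the firm would lose by shutting down.

Produce at q = 10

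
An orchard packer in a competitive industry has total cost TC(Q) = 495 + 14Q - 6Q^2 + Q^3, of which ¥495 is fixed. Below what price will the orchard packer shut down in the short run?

¥5 per unit

Short-run supply begins at min AVC. From VC = 14Q - 6Q^2 + Q^3, AVC = 14 - 6Q + Q^2.
dAVC/dQ = -6 + 2Q = 0 gives Q = 3. min AVC = 14 - 6·3 + 3^2 = 5.
The firm shuts down for any P below ¥5.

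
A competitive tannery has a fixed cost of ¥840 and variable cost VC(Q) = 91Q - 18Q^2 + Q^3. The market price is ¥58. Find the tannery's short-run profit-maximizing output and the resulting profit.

AVC = 91 - 18Q + Q^2 has its minimum ¥10 at Q = 9; price ¥58 clears that bar, so the firm operates.
With MC = 91 - 36Q + 3Q^2, P = MC on the upward-sloping part at Q* = 11.
TR = 58·11 = 638. TC = 840 + 154 = 994. Profit = 638 − 994 = -¥356.
Shutting down would mean losing the fixed cost of ¥840, so operating at a loss of ¥356 is better by ¥484.

Profit = -¥356 at Q = 11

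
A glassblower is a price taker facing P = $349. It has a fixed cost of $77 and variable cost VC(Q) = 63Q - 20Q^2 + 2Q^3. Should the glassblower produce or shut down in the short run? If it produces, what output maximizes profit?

Produce at Q = 11

Strip out fixed cost: VC = 63Q - 20Q^2 + 2Q^3. Then AVC = 63 - 20Q + 2Q^2 and MC = 63 - 40Q + 6Q^2.
AVC hits its minimum where MC = AVC, at Q = 5, giving min AVC = 63 - 20·5 + 2·5^2 = $13.
P = $349 exceeds min AVC = $13, so the firm stays open.
P = MC gives -286 - 40Q + 6Q^2 = 0, with roots -13/3 and 11. Take the larger (rising MC): Q* = 11.
Check: AVC at Q = 11 is $85 ≤ P, so revenue covers variable cost.
Profit = P·Q − TC = 349·11 − 1012 = $2827.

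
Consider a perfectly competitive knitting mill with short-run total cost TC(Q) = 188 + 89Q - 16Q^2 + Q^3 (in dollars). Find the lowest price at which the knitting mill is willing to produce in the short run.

$25 per unit

The shutdown price is the minimum of AVC. VC = 89Q - 16Q^2 + Q^3, so AVC = 89 - 16Q + Q^2.
At the minimum of AVC, MC = AVC. MC = 89 - 32Q + 3Q^2; setting MC = AVC gives 2Q^2 - 16Q = 0, so Q = 8. min AVC = 25.
The firm shuts down for any P below $25.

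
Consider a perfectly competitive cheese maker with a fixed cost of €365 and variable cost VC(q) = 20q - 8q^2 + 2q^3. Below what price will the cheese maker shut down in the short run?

€12 per unit

The firm shuts down when price falls below the minimum of average variable cost. AVC = VC/q = 20 - 8q + 2q^2.
At the minimum of AVC, MC = AVC. MC = 20 - 16q + 6q^2; setting MC = AVC gives 4q^2 - 8q = 0, so q = 2. min AVC = 12.
For P < €12 the firm produces nothing.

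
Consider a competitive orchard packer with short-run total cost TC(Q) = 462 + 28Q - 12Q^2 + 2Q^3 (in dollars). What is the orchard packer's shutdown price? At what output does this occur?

$10 per unit, at Q = 3

Short-run supply begins at min AVC. From VC = 28Q - 12Q^2 + 2Q^3, AVC = 28 - 12Q + 2Q^2.
At the minimum of AVC, MC = AVC. MC = 28 - 24Q + 6Q^2; setting MC = AVC gives 4Q^2 - 12Q = 0, so Q = 3. min AVC = 10.
So the shutdown price is $10.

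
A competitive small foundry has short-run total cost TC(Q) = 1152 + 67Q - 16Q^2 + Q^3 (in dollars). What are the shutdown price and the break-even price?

Shutdown price = min AVC. AVC = 67 - 16Q + Q^2, with vertex at Q = 8 and minimum $3.
ATC = 1152/Q + 67 - 16Q + Q^2. Setting dATC/dQ = −1152/Q^2 − 16 + 2Q = 0 gives Q = 12 (since 2·12^3 − 16·12^2 = 1152).
min ATC = 1152/12 + 67 − 16·12 + 12^2 = $115. That is the break-even price.
Between these two prices the firm operates at a loss; above $115 it earns a profit.

Shutdown price = $3; break-even price = $115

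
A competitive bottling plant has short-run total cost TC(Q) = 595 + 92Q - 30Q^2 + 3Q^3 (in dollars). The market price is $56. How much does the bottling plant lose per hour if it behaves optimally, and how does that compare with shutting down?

Profit = -$379 at Q = 6

AVC = 92 - 30Q + 3Q^2; min AVC = $17 at Q = 5. Since P = $56 ≥ min AVC, the firm produces.
MC = 92 - 60Q + 9Q^2. Setting P = MC and taking the root on the rising branch gives Q* = 6.
TR = 56·6 = 336. TC = 595 + 120 = 715. Profit = 336 − 715 = -$379.
Shutting down would mean losing the fixed cost of $595, so operating at a loss of $379 is better by $216.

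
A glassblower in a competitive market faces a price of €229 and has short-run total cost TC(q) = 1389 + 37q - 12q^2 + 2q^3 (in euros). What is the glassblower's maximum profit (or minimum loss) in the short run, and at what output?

AVC = 37 - 12q + 2q^2 has its minimum €19 at q = 3; price €229 clears that bar, so the firm operates.
With MC = 37 - 24q + 6q^2, P = MC on the upward-sloping part at q* = 8.
TR = 229·8 = 1832. TC = 1389 + 552 = 1941. Profit = 1832 − 1941 = -€109.
By producing, the firm covers all variable cost plus €1280 of fixed cost; shutting down would lose the full €1389.

Profit = -€109 at q = 8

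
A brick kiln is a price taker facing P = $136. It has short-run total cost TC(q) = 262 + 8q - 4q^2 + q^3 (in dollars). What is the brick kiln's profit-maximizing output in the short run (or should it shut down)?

Produce at q = 8

From TC, MC = TC'(q) = 8 - 8q + 3q^2 and AVC = VC/q = 8 - 4q + q^2.
The AVC parabola has its vertex at q = 4/2 = 2, where AVC = 8 - 4·2 + 2^2 = $4.
Since P = $136 ≥ min AVC = $4, price covers variable cost and the firm should produce.
Solving P = MC: -128 - 8q + 3q^2 = 0 ⇒ q = -16/3 or 8. On the upward-sloping branch, q* = 8.
Check: AVC at q = 8 is $40 ≤ P, so revenue covers variable cost.
Profit = P·q − TC = 136·8 − 582 = $506.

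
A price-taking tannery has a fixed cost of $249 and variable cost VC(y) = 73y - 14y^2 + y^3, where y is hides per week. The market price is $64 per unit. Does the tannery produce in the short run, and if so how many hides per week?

Strip out fixed cost: VC = 73y - 14y^2 + y^3. Then AVC = 73 - 14y + y^2 and MC = 73 - 28y + 3y^2.
AVC is minimized where dAVC/dy = -14 + 2y = 0, at y = 7; min AVC = 73 - 14·7 + 7^2 = $24.
P = $64 exceeds min AVC = $24, so the firm stays open.
Solving P = MC: 9 - 28y + 3y^2 = 0 ⇒ y = 1/3 or 9. On the upward-sloping branch, y* = 9.
Check: AVC at y = 9 is $28 ≤ P, so revenue covers variable cost.
Profit = P·y − TC = 64·9 − 501 = $75.

Produce at y = 9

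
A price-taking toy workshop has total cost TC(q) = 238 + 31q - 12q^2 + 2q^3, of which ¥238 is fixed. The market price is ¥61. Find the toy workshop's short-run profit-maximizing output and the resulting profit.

Profit = -¥38 at q = 5

AVC = 31 - 12q + 2q^2; min AVC = ¥13 at q = 3. Since P = ¥61 ≥ min AVC, the firm produces.
With MC = 31 - 24q + 6q^2, P = MC on the upward-sloping part at q* = 5.
TR = 61·5 = 305. TC = 238 + 105 = 343. Profit = 305 − 343 = -¥38.
Shutting down would mean losing the fixed cost of ¥238, so operating at a loss of ¥38 is better by ¥200.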